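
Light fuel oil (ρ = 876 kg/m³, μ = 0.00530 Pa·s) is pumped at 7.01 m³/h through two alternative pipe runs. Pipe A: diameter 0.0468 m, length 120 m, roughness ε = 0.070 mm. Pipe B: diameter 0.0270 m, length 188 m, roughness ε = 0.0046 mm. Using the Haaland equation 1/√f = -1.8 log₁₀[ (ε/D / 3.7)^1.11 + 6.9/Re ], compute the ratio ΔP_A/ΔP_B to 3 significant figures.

Pipe A: V = Q/A = 0.001947/0.00172 = 1.132 m/s; Re = 8756; ε/D = 0.0015; Haaland → f = 0.03388; ΔP_A = f(L/D)(ρV²/2) = 4.876e+04 Pa.
Pipe B: V = Q/A = 0.001947/0.0005726 = 3.401 m/s; Re = 1.518e+04; ε/D = 0.00017; Haaland → f = 0.02787; ΔP_B = f(L/D)(ρV²/2) = 9.83e+05 Pa.
ΔP_A/ΔP_B = 4.876e+04/9.83e+05 = 0.0496.

ΔP_A/ΔP_B ≈ 0.0496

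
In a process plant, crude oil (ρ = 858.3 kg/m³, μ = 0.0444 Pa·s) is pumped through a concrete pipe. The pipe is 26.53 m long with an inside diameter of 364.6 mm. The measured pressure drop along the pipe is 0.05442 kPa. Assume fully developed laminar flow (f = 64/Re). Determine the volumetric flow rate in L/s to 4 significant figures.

For laminar flow, f = 64/Re with Re = ρVD/μ, so Darcy-Weisbach reduces to ΔP = 32μLV/D². Solving for V: V = ΔP·D²/(32μL) = 54.42·(0.3646)²/(32·0.0444·26.53) = 0.1919 m/s.
Check: Re = ρVD/μ = 858.3·0.1919·0.3646/0.0444 = 1353 < 2300, so the laminar assumption holds.
Q = V·A = 0.1919·(π/4·0.3646²) = 0.02004 m³/s = 20.04 L/s.

Q ≈ 20.04 L/s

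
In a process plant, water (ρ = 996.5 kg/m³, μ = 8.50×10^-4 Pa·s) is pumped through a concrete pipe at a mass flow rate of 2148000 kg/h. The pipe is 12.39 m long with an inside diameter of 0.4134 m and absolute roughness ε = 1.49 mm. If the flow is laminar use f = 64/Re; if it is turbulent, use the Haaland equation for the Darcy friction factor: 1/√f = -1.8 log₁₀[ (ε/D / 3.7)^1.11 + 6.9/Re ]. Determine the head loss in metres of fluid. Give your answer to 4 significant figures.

h_f ≈ 0.8412 m

ṁ = 2148000 kg/h = 2148000/3600 = 596.7 kg/s.
A = πD²/4 = π(0.4134)²/4 = 0.1342 m²; mean velocity V = ṁ/(ρA) = 596.7/(996.5 · 0.1342) = 4.461 m/s.
Reynolds number Re = ρVD/μ = 996.5 · 4.461 · 0.4134 / 0.00085 = 2.162e+06.
Re > 4000 → turbulent. Relative roughness ε/D = 0.00149/0.4134 = 0.0036. Haaland: 1/√f = -1.8 log₁₀[(0.0036/3.7)^1.11 + 6.9/2.162e+06] = -1.8 log₁₀[0.000454 + 3.19e-06] = 6.011, so f = 0.02767.
Darcy-Weisbach: ΔP = f(L/D)(ρV²/2) = 0.02767·(12.39/0.4134)·(996.5·4.461²/2) = 0.02767·29.97·9915 = 8224 Pa.
Head loss h_f = ΔP/(ρg) = 8224/(996.5·9.81) = 0.8412 m.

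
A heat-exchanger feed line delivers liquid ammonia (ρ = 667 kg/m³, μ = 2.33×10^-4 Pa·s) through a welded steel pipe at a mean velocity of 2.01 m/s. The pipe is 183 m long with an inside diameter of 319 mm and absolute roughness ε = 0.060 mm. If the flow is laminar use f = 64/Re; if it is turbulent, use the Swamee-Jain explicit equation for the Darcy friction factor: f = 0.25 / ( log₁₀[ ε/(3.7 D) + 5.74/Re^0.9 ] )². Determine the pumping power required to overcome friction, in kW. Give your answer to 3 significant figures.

P ≈ 1.77 kW

Reynolds number Re = ρVD/μ = 667 · 2.01 · 0.319 / 0.000233 = 1.836e+06.
Re > 4000 → turbulent. Relative roughness ε/D = 6e-05/0.319 = 0.000188. Swamee-Jain: f = 0.25/(log₁₀[0.000188/3.7 + 5.74/1.836e+06^0.9])² = 0.25/(log₁₀[5.08e-05 + 1.32e-05])² = 0.25/(-4.193)² = 0.01422.
Darcy-Weisbach: ΔP = f(L/D)(ρV²/2) = 0.01422·(183/0.319)·(667·2.01²/2) = 0.01422·573.7·1347 = 1.099e+04 Pa.
Q = V·A = 2.01·0.07992 = 0.1606 m³/s.
Pumping power P = QΔP = 0.1606·1.099e+04 = 1765 W = 1.77 kW.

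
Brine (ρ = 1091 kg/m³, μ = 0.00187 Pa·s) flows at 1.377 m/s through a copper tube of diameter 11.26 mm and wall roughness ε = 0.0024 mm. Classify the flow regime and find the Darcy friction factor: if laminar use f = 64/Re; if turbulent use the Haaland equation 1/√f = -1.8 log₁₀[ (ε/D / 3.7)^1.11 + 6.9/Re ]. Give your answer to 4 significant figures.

f ≈ 0.03198

Re = ρVD/μ = 1091·1.377·0.01126/0.00187 = 9046.
Re > 4000 → turbulent. ε/D = 2.4e-06/0.01126 = 0.000213; Haaland: 1/√f = -1.8 log₁₀[1.97e-05 + 0.000763] = 5.592, so f = 0.03198.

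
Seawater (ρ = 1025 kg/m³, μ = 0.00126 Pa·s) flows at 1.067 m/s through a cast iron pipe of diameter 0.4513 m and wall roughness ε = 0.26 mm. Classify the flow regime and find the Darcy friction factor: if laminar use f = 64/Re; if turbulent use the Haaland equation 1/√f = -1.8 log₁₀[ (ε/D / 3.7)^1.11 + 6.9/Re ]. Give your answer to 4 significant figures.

Re = ρVD/μ = 1025·1.067·0.4513/0.00126 = 3.917e+05.
Re > 4000 → turbulent. ε/D = 0.00026/0.4513 = 0.000576; Haaland: 1/√f = -1.8 log₁₀[5.94e-05 + 1.76e-05] = 7.405, so f = 0.01824.

f ≈ 0.01824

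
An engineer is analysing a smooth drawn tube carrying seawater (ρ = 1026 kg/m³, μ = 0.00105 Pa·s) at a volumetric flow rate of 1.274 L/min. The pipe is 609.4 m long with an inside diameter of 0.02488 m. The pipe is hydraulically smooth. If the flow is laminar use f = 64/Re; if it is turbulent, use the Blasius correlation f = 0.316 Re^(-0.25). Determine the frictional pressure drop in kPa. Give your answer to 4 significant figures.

ΔP ≈ 1.445 kPa

Q = 1.274 L/min = 1.274/60000 = 2.123e-05 m³/s.
Cross-sectional area A = πD²/4 = π(0.02488)²/4 = 0.0004862 m²; mean velocity V = Q/A = 2.123e-05/0.0004862 = 0.04367 m/s.
Reynolds number Re = ρVD/μ = 1026 · 0.04367 · 0.02488 / 0.00105 = 1062.
Re < 2300 → laminar flow, so f = 64/Re = 64/1062 = 0.06028 (the turbulent correlation is not needed).
Darcy-Weisbach: ΔP = f(L/D)(ρV²/2) = 0.06028·(609.4/0.02488)·(1026·0.04367²/2) = 0.06028·2.449e+04·0.9785 = 1445 Pa.
ΔP = 1445 Pa = 1.445 kPa.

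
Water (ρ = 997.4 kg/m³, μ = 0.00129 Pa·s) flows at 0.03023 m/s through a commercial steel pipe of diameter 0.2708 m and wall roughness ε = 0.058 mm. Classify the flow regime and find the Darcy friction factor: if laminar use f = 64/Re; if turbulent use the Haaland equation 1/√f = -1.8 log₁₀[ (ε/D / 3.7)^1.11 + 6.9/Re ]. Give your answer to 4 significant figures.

f ≈ 0.03535

Re = ρVD/μ = 997.4·0.03023·0.2708/0.00129 = 6329.
Re > 4000 → turbulent. ε/D = 5.8e-05/0.2708 = 0.000214; Haaland: 1/√f = -1.8 log₁₀[1.98e-05 + 0.00109] = 5.318, so f = 0.03535.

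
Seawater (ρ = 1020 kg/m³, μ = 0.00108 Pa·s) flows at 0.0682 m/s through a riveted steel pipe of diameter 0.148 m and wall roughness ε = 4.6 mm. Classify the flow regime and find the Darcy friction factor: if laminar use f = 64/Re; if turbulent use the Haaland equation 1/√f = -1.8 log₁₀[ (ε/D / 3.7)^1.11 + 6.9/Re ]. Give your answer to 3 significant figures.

Re = ρVD/μ = 1020·0.0682·0.148/0.00108 = 9533.
Re > 4000 → turbulent. ε/D = 0.0046/0.148 = 0.0311; Haaland: 1/√f = -1.8 log₁₀[0.00497 + 0.000724] = 4.041, so f = 0.06124.

f ≈ 0.0612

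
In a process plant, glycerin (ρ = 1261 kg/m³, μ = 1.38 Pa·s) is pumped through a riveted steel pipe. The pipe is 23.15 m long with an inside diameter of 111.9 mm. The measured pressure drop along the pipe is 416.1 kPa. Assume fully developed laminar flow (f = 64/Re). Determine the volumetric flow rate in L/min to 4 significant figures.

For laminar flow, f = 64/Re with Re = ρVD/μ, so Darcy-Weisbach reduces to ΔP = 32μLV/D². Solving for V: V = ΔP·D²/(32μL) = 4.161e+05·(0.1119)²/(32·1.38·23.15) = 5.097 m/s.
Check: Re = ρVD/μ = 1261·5.097·0.1119/1.38 = 521.1 < 2300, so the laminar assumption holds.
Q = V·A = 5.097·(π/4·0.1119²) = 0.05012 m³/s = 3007 L/min.

Q ≈ 3007 L/min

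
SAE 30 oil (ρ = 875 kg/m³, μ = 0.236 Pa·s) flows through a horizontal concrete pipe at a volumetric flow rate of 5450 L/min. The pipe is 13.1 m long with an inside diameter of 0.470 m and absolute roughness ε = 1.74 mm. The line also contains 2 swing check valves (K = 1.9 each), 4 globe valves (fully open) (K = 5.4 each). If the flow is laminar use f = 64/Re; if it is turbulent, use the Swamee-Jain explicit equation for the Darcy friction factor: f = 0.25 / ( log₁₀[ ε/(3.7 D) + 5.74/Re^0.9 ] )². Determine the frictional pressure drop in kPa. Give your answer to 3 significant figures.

Q = 5450 L/min = 5450/60000 = 0.09083 m³/s.
Cross-sectional area A = πD²/4 = π(0.47)²/4 = 0.1735 m²; mean velocity V = Q/A = 0.09083/0.1735 = 0.5236 m/s.
Reynolds number Re = ρVD/μ = 875 · 0.5236 · 0.47 / 0.236 = 912.3.
Re < 2300 → laminar flow, so f = 64/Re = 64/912.3 = 0.07015 (the turbulent correlation is not needed).
Total minor-loss coefficient ΣK = 2·1.9 + 4·5.4 = 25.4.
ΔP = [f·L/D + ΣK]·(ρV²/2) = [0.07015·13.1/0.47 + 25.4]·(875·0.5236²/2) = [1.955 + 25.4]·119.9 = 3280 Pa.
ΔP = 3280 Pa = 3.28 kPa.

ΔP ≈ 3.28 kPa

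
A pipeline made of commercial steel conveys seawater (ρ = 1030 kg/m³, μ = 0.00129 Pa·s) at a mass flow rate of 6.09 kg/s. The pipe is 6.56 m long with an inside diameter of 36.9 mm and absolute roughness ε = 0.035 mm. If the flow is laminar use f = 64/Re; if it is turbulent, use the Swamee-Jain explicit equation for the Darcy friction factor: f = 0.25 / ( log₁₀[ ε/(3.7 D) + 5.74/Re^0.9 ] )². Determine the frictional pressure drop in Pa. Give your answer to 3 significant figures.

A = πD²/4 = π(0.0369)²/4 = 0.001069 m²; mean velocity V = ṁ/(ρA) = 6.09/(1030 · 0.001069) = 5.529 m/s.
Reynolds number Re = ρVD/μ = 1030 · 5.529 · 0.0369 / 0.00129 = 1.629e+05.
Re > 4000 → turbulent. Relative roughness ε/D = 3.5e-05/0.0369 = 0.000949. Swamee-Jain: f = 0.25/(log₁₀[0.000949/3.7 + 5.74/1.629e+05^0.9])² = 0.25/(log₁₀[0.000256 + 0.000117])² = 0.25/(-3.428)² = 0.02128.
Darcy-Weisbach: ΔP = f(L/D)(ρV²/2) = 0.02128·(6.56/0.0369)·(1030·5.529²/2) = 0.02128·177.8·1.574e+04 = 5.955e+04 Pa.

ΔP ≈ 59500 Pa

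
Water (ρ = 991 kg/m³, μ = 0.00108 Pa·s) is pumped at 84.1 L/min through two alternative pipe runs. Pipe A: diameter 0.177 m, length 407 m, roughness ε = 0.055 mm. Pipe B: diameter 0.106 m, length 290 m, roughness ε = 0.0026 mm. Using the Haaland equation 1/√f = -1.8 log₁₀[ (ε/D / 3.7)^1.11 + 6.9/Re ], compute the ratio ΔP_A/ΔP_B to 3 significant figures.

ΔP_A/ΔP_B ≈ 0.125

Pipe A: V = Q/A = 0.001402/0.02461 = 0.05697 m/s; Re = 9252; ε/D = 0.000311; Haaland → f = 0.0319; ΔP_A = f(L/D)(ρV²/2) = 118 Pa.
Pipe B: V = Q/A = 0.001402/0.008825 = 0.1588 m/s; Re = 1.545e+04; ε/D = 2.45e-05; Haaland → f = 0.02753; ΔP_B = f(L/D)(ρV²/2) = 941.5 Pa.
ΔP_A/ΔP_B = 118/941.5 = 0.125.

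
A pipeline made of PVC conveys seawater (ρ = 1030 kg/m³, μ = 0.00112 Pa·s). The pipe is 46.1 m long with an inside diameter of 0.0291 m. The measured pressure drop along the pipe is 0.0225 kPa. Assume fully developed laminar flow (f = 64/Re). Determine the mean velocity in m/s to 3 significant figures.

V ≈ 0.0115 m/s

For laminar flow, f = 64/Re with Re = ρVD/μ, so Darcy-Weisbach reduces to ΔP = 32μLV/D². Solving for V: V = ΔP·D²/(32μL) = 22.5·(0.0291)²/(32·0.00112·46.1) = 0.01153 m/s.
Check: Re = ρVD/μ = 1030·0.01153·0.0291/0.00112 = 308.6 < 2300, so the laminar assumption holds.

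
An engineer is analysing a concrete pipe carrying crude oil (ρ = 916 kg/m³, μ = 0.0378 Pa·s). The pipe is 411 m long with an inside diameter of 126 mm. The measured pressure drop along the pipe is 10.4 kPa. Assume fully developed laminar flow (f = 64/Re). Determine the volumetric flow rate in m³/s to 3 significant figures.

Q ≈ 0.00414 m³/s

For laminar flow, f = 64/Re with Re = ρVD/μ, so Darcy-Weisbach reduces to ΔP = 32μLV/D². Solving for V: V = ΔP·D²/(32μL) = 1.04e+04·(0.126)²/(32·0.0378·411) = 0.3321 m/s.
Check: Re = ρVD/μ = 916·0.3321·0.126/0.0378 = 1014 < 2300, so the laminar assumption holds.
Q = V·A = 0.3321·(π/4·0.126²) = 0.004141 m³/s = 0.00414 m³/s.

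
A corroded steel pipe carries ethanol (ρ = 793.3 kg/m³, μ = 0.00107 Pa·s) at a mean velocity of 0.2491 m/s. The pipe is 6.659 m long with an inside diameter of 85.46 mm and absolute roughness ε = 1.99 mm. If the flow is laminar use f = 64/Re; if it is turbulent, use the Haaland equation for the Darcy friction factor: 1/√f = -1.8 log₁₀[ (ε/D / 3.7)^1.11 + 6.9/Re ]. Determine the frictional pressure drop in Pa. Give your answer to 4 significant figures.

ΔP ≈ 103.3 Pa

Reynolds number Re = ρVD/μ = 793.3 · 0.2491 · 0.08546 / 0.00107 = 1.578e+04.
Re > 4000 → turbulent. Relative roughness ε/D = 0.00199/0.08546 = 0.0233. Haaland: 1/√f = -1.8 log₁₀[(0.0233/3.7)^1.11 + 6.9/1.578e+04] = -1.8 log₁₀[0.0036 + 0.000437] = 4.308, so f = 0.05387.
Darcy-Weisbach: ΔP = f(L/D)(ρV²/2) = 0.05387·(6.659/0.08546)·(793.3·0.2491²/2) = 0.05387·77.92·24.61 = 103.3 Pa.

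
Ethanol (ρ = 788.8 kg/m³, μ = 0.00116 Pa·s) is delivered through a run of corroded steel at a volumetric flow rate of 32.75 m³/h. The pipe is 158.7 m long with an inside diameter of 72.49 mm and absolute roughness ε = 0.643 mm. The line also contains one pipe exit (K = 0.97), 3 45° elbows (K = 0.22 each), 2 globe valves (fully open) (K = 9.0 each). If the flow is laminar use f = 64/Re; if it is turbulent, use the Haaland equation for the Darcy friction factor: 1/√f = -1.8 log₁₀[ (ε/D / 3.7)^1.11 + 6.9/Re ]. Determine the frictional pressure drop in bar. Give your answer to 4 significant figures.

Q = 32.75 m³/h = 32.75/3600 = 0.009097 m³/s.
Cross-sectional area A = πD²/4 = π(0.07249)²/4 = 0.004127 m²; mean velocity V = Q/A = 0.009097/0.004127 = 2.204 m/s.
Reynolds number Re = ρVD/μ = 788.8 · 2.204 · 0.07249 / 0.00116 = 1.087e+05.
Re > 4000 → turbulent. Relative roughness ε/D = 0.000643/0.07249 = 0.00887. Haaland: 1/√f = -1.8 log₁₀[(0.00887/3.7)^1.11 + 6.9/1.087e+05] = -1.8 log₁₀[0.00123 + 6.35e-05] = 5.196, so f = 0.03704.
Total minor-loss coefficient ΣK = 1·0.97 + 3·0.22 + 2·9 = 19.6.
ΔP = [f·L/D + ΣK]·(ρV²/2) = [0.03704·158.7/0.07249 + 19.6]·(788.8·2.204²/2) = [81.09 + 19.6]·1916 = 1.93e+05 Pa.
ΔP = 1.93e+05 Pa = 1.930 bar.

ΔP ≈ 1.930 bar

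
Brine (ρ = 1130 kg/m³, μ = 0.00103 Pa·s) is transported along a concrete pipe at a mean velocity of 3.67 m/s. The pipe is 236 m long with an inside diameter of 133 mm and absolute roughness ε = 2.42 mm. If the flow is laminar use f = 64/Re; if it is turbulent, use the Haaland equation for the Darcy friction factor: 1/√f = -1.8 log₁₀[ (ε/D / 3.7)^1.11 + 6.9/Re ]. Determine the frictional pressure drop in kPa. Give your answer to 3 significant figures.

Reynolds number Re = ρVD/μ = 1130 · 3.67 · 0.133 / 0.00103 = 5.355e+05.
Re > 4000 → turbulent. Relative roughness ε/D = 0.00242/0.133 = 0.0182. Haaland: 1/√f = -1.8 log₁₀[(0.0182/3.7)^1.11 + 6.9/5.355e+05] = -1.8 log₁₀[0.00274 + 1.29e-05] = 4.608, so f = 0.04709.
Darcy-Weisbach: ΔP = f(L/D)(ρV²/2) = 0.04709·(236/0.133)·(1130·3.67²/2) = 0.04709·1774·7610 = 6.359e+05 Pa.
ΔP = 6.359e+05 Pa = 636 kPa.

ΔP ≈ 636 kPa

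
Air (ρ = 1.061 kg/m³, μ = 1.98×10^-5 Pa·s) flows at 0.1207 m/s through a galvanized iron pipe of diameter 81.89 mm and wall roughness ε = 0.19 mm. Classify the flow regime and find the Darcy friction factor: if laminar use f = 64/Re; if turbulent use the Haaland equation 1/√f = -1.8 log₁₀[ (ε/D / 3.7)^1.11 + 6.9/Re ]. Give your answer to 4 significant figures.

f ≈ 0.1208

Re = ρVD/μ = 1.061·0.1207·0.08189/1.98e-05 = 529.6.
Re < 2300 → laminar, so f = 64/Re = 0.1208 (roughness is irrelevant in laminar flow).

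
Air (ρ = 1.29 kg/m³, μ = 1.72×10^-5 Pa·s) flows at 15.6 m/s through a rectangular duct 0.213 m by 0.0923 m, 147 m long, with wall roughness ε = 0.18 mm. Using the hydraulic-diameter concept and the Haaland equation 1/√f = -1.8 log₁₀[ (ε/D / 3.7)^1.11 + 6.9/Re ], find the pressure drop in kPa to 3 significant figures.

ΔP ≈ 4.06 kPa

Hydraulic diameter D_h = 4A/P = 4·(0.213·0.0923)/(2·(0.213+0.0923)) = 0.07864/0.6106 = 0.1288 m.
Re = ρVD_h/μ = 1.29·15.6·0.1288/1.72e-05 = 1.507e+05.
ε/D_h = 0.00018/0.1288 = 0.0014; Haaland gives 1/√f = -1.8 log₁₀[0.000159+4.58e-05] = 6.641, so f = 0.02268.
ΔP = f(L/D_h)(ρV²/2) = 0.02268·147/0.1288·157 = 4063 Pa.
ΔP = 4.06 kPa.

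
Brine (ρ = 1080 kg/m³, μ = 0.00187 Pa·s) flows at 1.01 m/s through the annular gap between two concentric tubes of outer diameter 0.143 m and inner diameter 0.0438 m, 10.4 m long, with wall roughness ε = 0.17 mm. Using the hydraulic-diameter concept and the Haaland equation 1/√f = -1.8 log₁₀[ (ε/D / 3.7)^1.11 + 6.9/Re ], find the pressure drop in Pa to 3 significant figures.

Hydraulic diameter D_h = 4A/P = D_o - D_i = 0.143 - 0.0438 = 0.0992 m.
Re = ρVD_h/μ = 1080·1.01·0.0992/0.00187 = 5.786e+04.
ε/D_h = 0.00017/0.0992 = 0.00171; Haaland gives 1/√f = -1.8 log₁₀[0.000199+0.000119] = 6.295, so f = 0.02524.
ΔP = f(L/D_h)(ρV²/2) = 0.02524·10.4/0.0992·550.9 = 1457 Pa.

ΔP ≈ 1460 Pa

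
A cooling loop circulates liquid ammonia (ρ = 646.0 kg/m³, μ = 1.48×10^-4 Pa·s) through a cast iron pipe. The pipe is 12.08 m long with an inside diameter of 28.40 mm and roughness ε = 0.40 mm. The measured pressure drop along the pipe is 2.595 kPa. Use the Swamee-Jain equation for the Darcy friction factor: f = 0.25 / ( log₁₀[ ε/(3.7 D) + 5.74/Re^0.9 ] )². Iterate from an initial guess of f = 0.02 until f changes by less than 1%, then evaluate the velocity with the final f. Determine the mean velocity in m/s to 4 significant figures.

V ≈ 0.6584 m/s

Rearranging Darcy-Weisbach: V = √(2·ΔP·D/(f·L·ρ)). With ε/D = 0.0004/0.0284 = 0.0141, iterate starting from f = 0.02:
  f = 0.02 → V = √(2·2595·0.0284/(0.02·12.08·646)) = 0.9718 m/s; Re = ρVD/μ = 1.205e+05; f → 0.04332
  f = 0.04332 → V = 0.6603 m/s; Re = 8.185e+04; f → 0.04357
Converged (Δf/f < 1%). With the final f = 0.04357: V = √(2·2595·0.0284/(0.04357·12.08·646)) = 0.6584 m/s.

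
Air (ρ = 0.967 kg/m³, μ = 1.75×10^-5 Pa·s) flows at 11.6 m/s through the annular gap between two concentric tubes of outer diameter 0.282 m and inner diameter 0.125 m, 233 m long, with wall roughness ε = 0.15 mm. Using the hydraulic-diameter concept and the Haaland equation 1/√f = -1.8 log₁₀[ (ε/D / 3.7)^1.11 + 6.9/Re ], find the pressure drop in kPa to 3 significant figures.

Hydraulic diameter D_h = 4A/P = D_o - D_i = 0.282 - 0.125 = 0.157 m.
Re = ρVD_h/μ = 0.967·11.6·0.157/1.75e-05 = 1.006e+05.
ε/D_h = 0.00015/0.157 = 0.000955; Haaland gives 1/√f = -1.8 log₁₀[0.000104+6.86e-05] = 6.773, so f = 0.0218.
ΔP = f(L/D_h)(ρV²/2) = 0.0218·233/0.157·65.06 = 2105 Pa.
ΔP = 2.10 kPa.

ΔP ≈ 2.10 kPa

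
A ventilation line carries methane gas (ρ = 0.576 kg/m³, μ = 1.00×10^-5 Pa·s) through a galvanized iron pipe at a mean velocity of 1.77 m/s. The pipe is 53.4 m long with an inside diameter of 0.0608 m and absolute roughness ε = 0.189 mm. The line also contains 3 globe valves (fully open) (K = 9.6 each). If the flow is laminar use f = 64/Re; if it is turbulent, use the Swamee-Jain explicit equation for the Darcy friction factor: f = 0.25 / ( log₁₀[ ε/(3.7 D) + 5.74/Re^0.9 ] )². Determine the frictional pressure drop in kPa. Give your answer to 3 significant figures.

Reynolds number Re = ρVD/μ = 0.576 · 1.77 · 0.0608 / 1e-05 = 6199.
Re > 4000 → turbulent. Relative roughness ε/D = 0.000189/0.0608 = 0.00311. Swamee-Jain: f = 0.25/(log₁₀[0.00311/3.7 + 5.74/6199^0.9])² = 0.25/(log₁₀[0.00084 + 0.00222])² = 0.25/(-2.515)² = 0.03954.
Total minor-loss coefficient ΣK = 3·9.6 = 28.8.
ΔP = [f·L/D + ΣK]·(ρV²/2) = [0.03954·53.4/0.0608 + 28.8]·(0.576·1.77²/2) = [34.72 + 28.8]·0.9023 = 57.32 Pa.
ΔP = 57.32 Pa = 0.0573 kPa.

ΔP ≈ 0.0573 kPa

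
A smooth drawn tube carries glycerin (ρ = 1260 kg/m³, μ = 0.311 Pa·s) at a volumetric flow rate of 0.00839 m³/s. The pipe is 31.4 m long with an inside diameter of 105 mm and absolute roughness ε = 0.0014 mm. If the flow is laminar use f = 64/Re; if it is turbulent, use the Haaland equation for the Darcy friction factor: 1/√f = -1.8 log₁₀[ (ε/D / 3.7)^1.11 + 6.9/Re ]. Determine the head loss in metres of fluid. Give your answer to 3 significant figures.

h_f ≈ 2.22 m

Cross-sectional area A = πD²/4 = π(0.105)²/4 = 0.008659 m²; mean velocity V = Q/A = 0.00839/0.008659 = 0.9689 m/s.
Reynolds number Re = ρVD/μ = 1260 · 0.9689 · 0.105 / 0.311 = 412.2.
Re < 2300 → laminar flow, so f = 64/Re = 64/412.2 = 0.1553 (the turbulent correlation is not needed).
Darcy-Weisbach: ΔP = f(L/D)(ρV²/2) = 0.1553·(31.4/0.105)·(1260·0.9689²/2) = 0.1553·299·591.5 = 2.746e+04 Pa.
Head loss h_f = ΔP/(ρg) = 2.746e+04/(1260·9.81) = 2.22 m.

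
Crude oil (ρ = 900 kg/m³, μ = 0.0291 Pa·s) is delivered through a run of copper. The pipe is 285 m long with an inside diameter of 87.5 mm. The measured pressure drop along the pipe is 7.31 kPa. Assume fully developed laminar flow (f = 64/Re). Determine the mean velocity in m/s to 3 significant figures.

V ≈ 0.211 m/s

For laminar flow, f = 64/Re with Re = ρVD/μ, so Darcy-Weisbach reduces to ΔP = 32μLV/D². Solving for V: V = ΔP·D²/(32μL) = 7310·(0.0875)²/(32·0.0291·285) = 0.2109 m/s.
Check: Re = ρVD/μ = 900·0.2109·0.0875/0.0291 = 570.7 < 2300, so the laminar assumption holds.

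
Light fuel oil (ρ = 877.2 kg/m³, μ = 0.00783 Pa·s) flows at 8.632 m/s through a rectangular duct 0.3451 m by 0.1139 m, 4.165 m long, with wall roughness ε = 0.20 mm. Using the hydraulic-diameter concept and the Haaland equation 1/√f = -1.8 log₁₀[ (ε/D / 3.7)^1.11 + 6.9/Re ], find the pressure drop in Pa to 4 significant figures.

Hydraulic diameter D_h = 4A/P = 4·(0.3451·0.1139)/(2·(0.3451+0.1139)) = 0.1572/0.918 = 0.1713 m.
Re = ρVD_h/μ = 877.2·8.632·0.1713/0.00783 = 1.656e+05.
ε/D_h = 0.0002/0.1713 = 0.00117; Haaland gives 1/√f = -1.8 log₁₀[0.00013+4.17e-05] = 6.777, so f = 0.02177.
ΔP = f(L/D_h)(ρV²/2) = 0.02177·4.165/0.1713·3.268e+04 = 1.73e+04 Pa.

ΔP ≈ 17300 Pa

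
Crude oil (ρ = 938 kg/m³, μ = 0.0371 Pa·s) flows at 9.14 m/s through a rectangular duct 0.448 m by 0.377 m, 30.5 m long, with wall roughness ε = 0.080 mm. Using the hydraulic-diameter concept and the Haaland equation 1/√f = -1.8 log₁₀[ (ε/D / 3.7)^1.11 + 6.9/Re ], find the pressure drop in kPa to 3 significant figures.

Hydraulic diameter D_h = 4A/P = 4·(0.448·0.377)/(2·(0.448+0.377)) = 0.6756/1.65 = 0.4094 m.
Re = ρVD_h/μ = 938·9.14·0.4094/0.0371 = 9.462e+04.
ε/D_h = 8e-05/0.4094 = 0.000195; Haaland gives 1/√f = -1.8 log₁₀[1.79e-05+7.29e-05] = 7.275, so f = 0.01889.
ΔP = f(L/D_h)(ρV²/2) = 0.01889·30.5/0.4094·3.918e+04 = 5.514e+04 Pa.
ΔP = 55.1 kPa.

ΔP ≈ 55.1 kPa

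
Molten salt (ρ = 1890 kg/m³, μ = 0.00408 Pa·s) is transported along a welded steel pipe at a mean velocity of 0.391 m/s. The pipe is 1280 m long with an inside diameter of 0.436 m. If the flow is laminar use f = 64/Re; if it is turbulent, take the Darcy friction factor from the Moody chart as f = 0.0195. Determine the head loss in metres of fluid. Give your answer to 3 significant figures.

h_f ≈ 0.446 m

Reynolds number Re = ρVD/μ = 1890 · 0.391 · 0.436 / 0.00408 = 7.897e+04.
Re > 4000 → turbulent; use the Moody-chart value f = 0.0195.
Darcy-Weisbach: ΔP = f(L/D)(ρV²/2) = 0.0195·(1280/0.436)·(1890·0.391²/2) = 0.0195·2936·144.5 = 8271 Pa.
Head loss h_f = ΔP/(ρg) = 8271/(1890·9.81) = 0.446 m.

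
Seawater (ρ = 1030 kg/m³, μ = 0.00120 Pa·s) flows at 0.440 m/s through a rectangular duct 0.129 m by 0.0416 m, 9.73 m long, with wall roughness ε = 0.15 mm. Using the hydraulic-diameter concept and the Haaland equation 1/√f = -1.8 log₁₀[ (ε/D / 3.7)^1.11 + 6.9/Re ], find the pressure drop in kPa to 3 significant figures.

Hydraulic diameter D_h = 4A/P = 4·(0.129·0.0416)/(2·(0.129+0.0416)) = 0.02147/0.3412 = 0.06291 m.
Re = ρVD_h/μ = 1030·0.44·0.06291/0.0012 = 2.376e+04.
ε/D_h = 0.00015/0.06291 = 0.00238; Haaland gives 1/√f = -1.8 log₁₀[0.000287+0.00029] = 5.829, so f = 0.02943.
ΔP = f(L/D_h)(ρV²/2) = 0.02943·9.73/0.06291·99.7 = 453.8 Pa.
ΔP = 0.454 kPa.

ΔP ≈ 0.454 kPa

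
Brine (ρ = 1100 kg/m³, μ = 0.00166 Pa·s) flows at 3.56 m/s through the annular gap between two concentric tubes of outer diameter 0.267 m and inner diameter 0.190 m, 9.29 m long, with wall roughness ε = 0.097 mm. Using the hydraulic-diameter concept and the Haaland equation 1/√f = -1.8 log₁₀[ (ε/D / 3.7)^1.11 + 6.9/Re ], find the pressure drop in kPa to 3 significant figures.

ΔP ≈ 18.5 kPa

Hydraulic diameter D_h = 4A/P = D_o - D_i = 0.267 - 0.19 = 0.077 m.
Re = ρVD_h/μ = 1100·3.56·0.077/0.00166 = 1.816e+05.
ε/D_h = 9.7e-05/0.077 = 0.00126; Haaland gives 1/√f = -1.8 log₁₀[0.000141+3.8e-05] = 6.743, so f = 0.02199.
ΔP = f(L/D_h)(ρV²/2) = 0.02199·9.29/0.077·6970 = 1.85e+04 Pa.
ΔP = 18.5 kPa.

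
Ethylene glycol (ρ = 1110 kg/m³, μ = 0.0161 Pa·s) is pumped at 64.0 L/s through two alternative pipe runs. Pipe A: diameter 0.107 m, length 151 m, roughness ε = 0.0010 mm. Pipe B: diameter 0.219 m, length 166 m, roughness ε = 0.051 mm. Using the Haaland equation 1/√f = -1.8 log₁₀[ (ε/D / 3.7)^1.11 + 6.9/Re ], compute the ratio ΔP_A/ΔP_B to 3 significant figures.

ΔP_A/ΔP_B ≈ 27.2

Pipe A: V = Q/A = 0.064/0.008992 = 7.117 m/s; Re = 5.251e+04; ε/D = 9.35e-06; Haaland → f = 0.02051; ΔP_A = f(L/D)(ρV²/2) = 8.137e+05 Pa.
Pipe B: V = Q/A = 0.064/0.03767 = 1.699 m/s; Re = 2.565e+04; ε/D = 0.000233; Haaland → f = 0.02468; ΔP_B = f(L/D)(ρV²/2) = 2.997e+04 Pa.
ΔP_A/ΔP_B = 8.137e+05/2.997e+04 = 27.2.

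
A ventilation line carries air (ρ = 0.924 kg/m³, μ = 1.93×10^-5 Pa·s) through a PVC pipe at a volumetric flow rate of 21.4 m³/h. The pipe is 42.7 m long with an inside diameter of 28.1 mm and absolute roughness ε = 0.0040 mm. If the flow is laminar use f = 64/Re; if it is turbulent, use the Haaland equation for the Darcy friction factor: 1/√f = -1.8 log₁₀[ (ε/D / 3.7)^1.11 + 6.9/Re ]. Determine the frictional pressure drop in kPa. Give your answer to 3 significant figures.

ΔP ≈ 1.87 kPa

Q = 21.4 m³/h = 21.4/3600 = 0.005944 m³/s.
Cross-sectional area A = πD²/4 = π(0.0281)²/4 = 0.0006202 m²; mean velocity V = Q/A = 0.005944/0.0006202 = 9.585 m/s.
Reynolds number Re = ρVD/μ = 0.924 · 9.585 · 0.0281 / 1.93e-05 = 1.29e+04.
Re > 4000 → turbulent. Relative roughness ε/D = 4e-06/0.0281 = 0.000142. Haaland: 1/√f = -1.8 log₁₀[(0.000142/3.7)^1.11 + 6.9/1.29e+04] = -1.8 log₁₀[1.26e-05 + 0.000535] = 5.871, so f = 0.02901.
Darcy-Weisbach: ΔP = f(L/D)(ρV²/2) = 0.02901·(42.7/0.0281)·(0.924·9.585²/2) = 0.02901·1520·42.45 = 1872 Pa.
ΔP = 1872 Pa = 1.87 kPa.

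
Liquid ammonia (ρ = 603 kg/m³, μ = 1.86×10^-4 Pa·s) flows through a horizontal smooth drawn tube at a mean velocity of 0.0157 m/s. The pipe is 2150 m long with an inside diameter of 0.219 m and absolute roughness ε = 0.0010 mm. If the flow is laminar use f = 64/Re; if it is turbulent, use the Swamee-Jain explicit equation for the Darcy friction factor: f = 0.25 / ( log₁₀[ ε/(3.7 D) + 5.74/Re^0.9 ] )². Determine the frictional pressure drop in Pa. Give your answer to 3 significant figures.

ΔP ≈ 21.9 Pa

Reynolds number Re = ρVD/μ = 603 · 0.0157 · 0.219 / 0.000186 = 1.115e+04.
Re > 4000 → turbulent. Relative roughness ε/D = 1e-06/0.219 = 4.57e-06. Swamee-Jain: f = 0.25/(log₁₀[4.57e-06/3.7 + 5.74/1.115e+04^0.9])² = 0.25/(log₁₀[1.23e-06 + 0.00131])² = 0.25/(-2.883)² = 0.03008.
Darcy-Weisbach: ΔP = f(L/D)(ρV²/2) = 0.03008·(2150/0.219)·(603·0.0157²/2) = 0.03008·9817·0.07432 = 21.94 Pa.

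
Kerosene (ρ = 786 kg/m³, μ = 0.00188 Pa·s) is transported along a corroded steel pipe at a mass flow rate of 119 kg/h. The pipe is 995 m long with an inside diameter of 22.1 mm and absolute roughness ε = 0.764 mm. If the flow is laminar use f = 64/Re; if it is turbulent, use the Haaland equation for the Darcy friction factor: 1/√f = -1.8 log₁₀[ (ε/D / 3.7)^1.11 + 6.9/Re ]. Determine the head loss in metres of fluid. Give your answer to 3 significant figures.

ṁ = 119 kg/h = 119/3600 = 0.03306 kg/s.
A = πD²/4 = π(0.0221)²/4 = 0.0003836 m²; mean velocity V = ṁ/(ρA) = 0.03306/(786 · 0.0003836) = 0.1096 m/s.
Reynolds number Re = ρVD/μ = 786 · 0.1096 · 0.0221 / 0.00188 = 1013.
Re < 2300 → laminar flow, so f = 64/Re = 64/1013 = 0.06318 (the turbulent correlation is not needed).
Darcy-Weisbach: ΔP = f(L/D)(ρV²/2) = 0.06318·(995/0.0221)·(786·0.1096²/2) = 0.06318·4.502e+04·4.724 = 1.344e+04 Pa.
Head loss h_f = ΔP/(ρg) = 1.344e+04/(786·9.81) = 1.74 m.

h_f ≈ 1.74 m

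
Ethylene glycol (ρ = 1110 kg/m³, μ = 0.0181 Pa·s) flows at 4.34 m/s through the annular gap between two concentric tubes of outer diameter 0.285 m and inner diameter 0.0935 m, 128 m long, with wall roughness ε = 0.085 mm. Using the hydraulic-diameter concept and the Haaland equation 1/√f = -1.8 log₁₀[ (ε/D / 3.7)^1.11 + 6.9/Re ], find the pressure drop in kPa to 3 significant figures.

Hydraulic diameter D_h = 4A/P = D_o - D_i = 0.285 - 0.0935 = 0.1915 m.
Re = ρVD_h/μ = 1110·4.34·0.1915/0.0181 = 5.097e+04.
ε/D_h = 8.5e-05/0.1915 = 0.000444; Haaland gives 1/√f = -1.8 log₁₀[4.44e-05+0.000135] = 6.741, so f = 0.022.
ΔP = f(L/D_h)(ρV²/2) = 0.022·128/0.1915·1.045e+04 = 1.538e+05 Pa.
ΔP = 154 kPa.

ΔP ≈ 154 kPa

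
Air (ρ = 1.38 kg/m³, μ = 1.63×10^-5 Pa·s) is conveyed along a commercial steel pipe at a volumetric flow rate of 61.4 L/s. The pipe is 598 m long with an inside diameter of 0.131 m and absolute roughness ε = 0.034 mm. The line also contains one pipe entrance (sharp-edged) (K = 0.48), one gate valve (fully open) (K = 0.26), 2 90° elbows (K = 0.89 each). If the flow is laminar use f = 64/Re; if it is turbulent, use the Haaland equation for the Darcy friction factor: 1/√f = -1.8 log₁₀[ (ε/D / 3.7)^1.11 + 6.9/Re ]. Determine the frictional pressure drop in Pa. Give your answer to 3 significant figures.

ΔP ≈ 1440 Pa

Q = 61.4 L/s = 61.4/1000 = 0.0614 m³/s.
Cross-sectional area A = πD²/4 = π(0.131)²/4 = 0.01348 m²; mean velocity V = Q/A = 0.0614/0.01348 = 4.555 m/s.
Reynolds number Re = ρVD/μ = 1.38 · 4.555 · 0.131 / 1.63e-05 = 5.052e+04.
Re > 4000 → turbulent. Relative roughness ε/D = 3.4e-05/0.131 = 0.00026. Haaland: 1/√f = -1.8 log₁₀[(0.00026/3.7)^1.11 + 6.9/5.052e+04] = -1.8 log₁₀[2.45e-05 + 0.000137] = 6.827, so f = 0.02145.
Total minor-loss coefficient ΣK = 1·0.48 + 1·0.26 + 2·0.89 = 2.52.
ΔP = [f·L/D + ΣK]·(ρV²/2) = [0.02145·598/0.131 + 2.52]·(1.38·4.555²/2) = [97.93 + 2.52]·14.32 = 1438 Pa.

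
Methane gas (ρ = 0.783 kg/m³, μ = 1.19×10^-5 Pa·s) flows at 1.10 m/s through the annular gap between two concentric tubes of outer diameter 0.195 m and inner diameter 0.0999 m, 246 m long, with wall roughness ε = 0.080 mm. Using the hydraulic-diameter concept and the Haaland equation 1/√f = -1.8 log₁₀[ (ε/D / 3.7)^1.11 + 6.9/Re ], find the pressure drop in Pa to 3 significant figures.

Hydraulic diameter D_h = 4A/P = D_o - D_i = 0.195 - 0.0999 = 0.0951 m.
Re = ρVD_h/μ = 0.783·1.1·0.0951/1.19e-05 = 6883.
ε/D_h = 8e-05/0.0951 = 0.000841; Haaland gives 1/√f = -1.8 log₁₀[9.04e-05+0.001] = 5.331, so f = 0.03519.
ΔP = f(L/D_h)(ρV²/2) = 0.03519·246/0.0951·0.4737 = 43.12 Pa.

ΔP ≈ 43.1 Pa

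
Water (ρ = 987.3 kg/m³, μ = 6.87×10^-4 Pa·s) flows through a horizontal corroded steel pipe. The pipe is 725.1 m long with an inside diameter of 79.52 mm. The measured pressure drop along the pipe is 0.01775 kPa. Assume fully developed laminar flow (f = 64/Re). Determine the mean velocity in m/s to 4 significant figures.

V ≈ 0.007041 m/s

For laminar flow, f = 64/Re with Re = ρVD/μ, so Darcy-Weisbach reduces to ΔP = 32μLV/D². Solving for V: V = ΔP·D²/(32μL) = 17.75·(0.07952)²/(32·0.000687·725.1) = 0.007041 m/s.
Check: Re = ρVD/μ = 987.3·0.007041·0.07952/0.000687 = 804.7 < 2300, so the laminar assumption holds.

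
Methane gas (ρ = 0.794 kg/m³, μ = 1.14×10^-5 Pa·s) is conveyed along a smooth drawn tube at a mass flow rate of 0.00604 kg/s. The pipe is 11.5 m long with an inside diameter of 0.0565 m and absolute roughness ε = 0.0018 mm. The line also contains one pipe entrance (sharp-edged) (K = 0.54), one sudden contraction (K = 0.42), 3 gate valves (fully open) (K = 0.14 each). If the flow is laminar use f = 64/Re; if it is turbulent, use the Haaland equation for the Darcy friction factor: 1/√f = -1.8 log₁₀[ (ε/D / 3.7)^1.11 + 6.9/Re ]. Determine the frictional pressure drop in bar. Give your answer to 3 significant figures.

ΔP ≈ 2.70×10^-4 bar

A = πD²/4 = π(0.0565)²/4 = 0.002507 m²; mean velocity V = ṁ/(ρA) = 0.00604/(0.794 · 0.002507) = 3.034 m/s.
Reynolds number Re = ρVD/μ = 0.794 · 3.034 · 0.0565 / 1.14e-05 = 1.194e+04.
Re > 4000 → turbulent. Relative roughness ε/D = 1.8e-06/0.0565 = 3.19e-05. Haaland: 1/√f = -1.8 log₁₀[(3.19e-05/3.7)^1.11 + 6.9/1.194e+04] = -1.8 log₁₀[2.39e-06 + 0.000578] = 5.825, so f = 0.02947.
Total minor-loss coefficient ΣK = 1·0.54 + 1·0.42 + 3·0.14 = 1.38.
ΔP = [f·L/D + ΣK]·(ρV²/2) = [0.02947·11.5/0.0565 + 1.38]·(0.794·3.034²/2) = [5.998 + 1.38]·3.655 = 26.96 Pa.
ΔP = 26.96 Pa = 2.70×10^-4 bar.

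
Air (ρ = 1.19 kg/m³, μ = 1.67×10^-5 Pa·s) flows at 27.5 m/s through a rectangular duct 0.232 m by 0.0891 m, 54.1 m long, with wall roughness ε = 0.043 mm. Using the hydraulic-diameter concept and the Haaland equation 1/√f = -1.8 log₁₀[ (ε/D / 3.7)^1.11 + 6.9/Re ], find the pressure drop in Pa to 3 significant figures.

Hydraulic diameter D_h = 4A/P = 4·(0.232·0.0891)/(2·(0.232+0.0891)) = 0.08268/0.6422 = 0.1288 m.
Re = ρVD_h/μ = 1.19·27.5·0.1288/1.67e-05 = 2.523e+05.
ε/D_h = 4.3e-05/0.1288 = 0.000334; Haaland gives 1/√f = -1.8 log₁₀[3.24e-05+2.73e-05] = 7.603, so f = 0.0173.
ΔP = f(L/D_h)(ρV²/2) = 0.0173·54.1/0.1288·450 = 3271 Pa.

ΔP ≈ 3270 Pa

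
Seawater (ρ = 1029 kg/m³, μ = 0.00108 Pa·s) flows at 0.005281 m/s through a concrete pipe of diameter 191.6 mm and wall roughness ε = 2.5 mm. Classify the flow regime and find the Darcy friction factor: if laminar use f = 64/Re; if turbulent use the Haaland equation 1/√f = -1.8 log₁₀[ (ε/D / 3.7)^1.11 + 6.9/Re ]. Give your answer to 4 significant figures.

Re = ρVD/μ = 1029·0.005281·0.1916/0.00108 = 964.1.
Re < 2300 → laminar, so f = 64/Re = 0.06639 (roughness is irrelevant in laminar flow).

f ≈ 0.06639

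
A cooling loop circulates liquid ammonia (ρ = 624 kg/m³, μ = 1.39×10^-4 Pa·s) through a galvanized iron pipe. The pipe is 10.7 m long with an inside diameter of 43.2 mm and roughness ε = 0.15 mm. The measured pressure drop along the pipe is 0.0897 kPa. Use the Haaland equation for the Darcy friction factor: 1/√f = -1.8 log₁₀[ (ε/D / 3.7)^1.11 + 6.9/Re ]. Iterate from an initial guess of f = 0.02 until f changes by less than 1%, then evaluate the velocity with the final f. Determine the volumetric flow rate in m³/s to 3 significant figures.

Rearranging Darcy-Weisbach: V = √(2·ΔP·D/(f·L·ρ)). With ε/D = 0.00015/0.0432 = 0.00347, iterate starting from f = 0.02:
  f = 0.02 → V = √(2·89.7·0.0432/(0.02·10.7·624)) = 0.2409 m/s; Re = ρVD/μ = 4.672e+04; f → 0.02951
  f = 0.02951 → V = 0.1983 m/s; Re = 3.846e+04; f → 0.02994
  f = 0.02994 → V = 0.1969 m/s; Re = 3.819e+04; f → 0.02995
Converged (Δf/f < 1%). With the final f = 0.02995: V = √(2·89.7·0.0432/(0.02995·10.7·624)) = 0.1969 m/s.
Q = V·A = 0.1969·(π/4·0.0432²) = 0.0002885 m³/s = 2.89×10^-4 m³/s.

Q ≈ 2.89×10^-4 m³/s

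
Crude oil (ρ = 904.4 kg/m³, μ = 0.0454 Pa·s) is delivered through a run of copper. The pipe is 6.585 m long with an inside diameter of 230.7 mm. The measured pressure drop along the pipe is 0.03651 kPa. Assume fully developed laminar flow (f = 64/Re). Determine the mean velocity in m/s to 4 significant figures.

V ≈ 0.2031 m/s

For laminar flow, f = 64/Re with Re = ρVD/μ, so Darcy-Weisbach reduces to ΔP = 32μLV/D². Solving for V: V = ΔP·D²/(32μL) = 36.51·(0.2307)²/(32·0.0454·6.585) = 0.2031 m/s.
Check: Re = ρVD/μ = 904.4·0.2031·0.2307/0.0454 = 933.5 < 2300, so the laminar assumption holds.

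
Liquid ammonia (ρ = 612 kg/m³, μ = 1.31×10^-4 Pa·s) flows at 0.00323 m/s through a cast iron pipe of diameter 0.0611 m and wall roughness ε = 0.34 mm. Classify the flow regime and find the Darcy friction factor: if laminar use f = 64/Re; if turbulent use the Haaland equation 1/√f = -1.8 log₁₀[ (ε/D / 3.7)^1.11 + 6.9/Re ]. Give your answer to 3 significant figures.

f ≈ 0.0694

Re = ρVD/μ = 612·0.00323·0.0611/0.000131 = 922.
Re < 2300 → laminar, so f = 64/Re = 0.06942 (roughness is irrelevant in laminar flow).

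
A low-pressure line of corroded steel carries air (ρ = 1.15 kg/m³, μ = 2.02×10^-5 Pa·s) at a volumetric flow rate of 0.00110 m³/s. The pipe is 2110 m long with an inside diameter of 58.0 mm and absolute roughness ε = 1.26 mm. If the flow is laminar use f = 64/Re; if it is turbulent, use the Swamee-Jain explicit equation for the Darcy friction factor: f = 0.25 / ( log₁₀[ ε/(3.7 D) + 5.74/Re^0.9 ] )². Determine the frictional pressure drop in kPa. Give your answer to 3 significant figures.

ΔP ≈ 0.169 kPa

Cross-sectional area A = πD²/4 = π(0.058)²/4 = 0.002642 m²; mean velocity V = Q/A = 0.0011/0.002642 = 0.4163 m/s.
Reynolds number Re = ρVD/μ = 1.15 · 0.4163 · 0.058 / 2.02e-05 = 1375.
Re < 2300 → laminar flow, so f = 64/Re = 64/1375 = 0.04655 (the turbulent correlation is not needed).
Darcy-Weisbach: ΔP = f(L/D)(ρV²/2) = 0.04655·(2110/0.058)·(1.15·0.4163²/2) = 0.04655·3.638e+04·0.09967 = 168.8 Pa.
ΔP = 168.8 Pa = 0.169 kPa.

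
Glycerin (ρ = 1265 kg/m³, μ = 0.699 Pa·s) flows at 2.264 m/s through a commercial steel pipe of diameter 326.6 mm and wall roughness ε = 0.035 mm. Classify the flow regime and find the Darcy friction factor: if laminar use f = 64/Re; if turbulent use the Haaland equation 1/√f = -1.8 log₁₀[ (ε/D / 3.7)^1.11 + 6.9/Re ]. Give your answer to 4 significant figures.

f ≈ 0.04783

Re = ρVD/μ = 1265·2.264·0.3266/0.699 = 1338.
Re < 2300 → laminar, so f = 64/Re = 0.04783 (roughness is irrelevant in laminar flow).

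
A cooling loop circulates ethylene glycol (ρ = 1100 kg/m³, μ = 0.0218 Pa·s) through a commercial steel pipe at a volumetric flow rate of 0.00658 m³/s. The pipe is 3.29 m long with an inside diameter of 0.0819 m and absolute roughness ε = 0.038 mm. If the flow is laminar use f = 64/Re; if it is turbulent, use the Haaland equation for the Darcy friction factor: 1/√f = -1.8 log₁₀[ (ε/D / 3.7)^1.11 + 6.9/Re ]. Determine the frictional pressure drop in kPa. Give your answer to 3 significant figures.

ΔP ≈ 1.30 kPa

Cross-sectional area A = πD²/4 = π(0.0819)²/4 = 0.005268 m²; mean velocity V = Q/A = 0.00658/0.005268 = 1.249 m/s.
Reynolds number Re = ρVD/μ = 1100 · 1.249 · 0.0819 / 0.0218 = 5162.
Re > 4000 → turbulent. Relative roughness ε/D = 3.8e-05/0.0819 = 0.000464. Haaland: 1/√f = -1.8 log₁₀[(0.000464/3.7)^1.11 + 6.9/5162] = -1.8 log₁₀[4.67e-05 + 0.00134] = 5.146, so f = 0.03776.
Darcy-Weisbach: ΔP = f(L/D)(ρV²/2) = 0.03776·(3.29/0.0819)·(1100·1.249²/2) = 0.03776·40.17·858 = 1301 Pa.
ΔP = 1301 Pa = 1.30 kPa.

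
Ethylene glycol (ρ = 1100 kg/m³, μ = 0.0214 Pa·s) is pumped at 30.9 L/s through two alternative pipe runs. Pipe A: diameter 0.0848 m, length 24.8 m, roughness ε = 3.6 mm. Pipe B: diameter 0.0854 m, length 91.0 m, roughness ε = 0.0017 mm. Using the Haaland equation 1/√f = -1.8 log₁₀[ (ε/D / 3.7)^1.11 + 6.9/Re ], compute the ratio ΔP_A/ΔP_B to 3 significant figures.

ΔP_A/ΔP_B ≈ 0.772

Pipe A: V = Q/A = 0.0309/0.005648 = 5.471 m/s; Re = 2.385e+04; ε/D = 0.0425; Haaland → f = 0.06764; ΔP_A = f(L/D)(ρV²/2) = 3.256e+05 Pa.
Pipe B: V = Q/A = 0.0309/0.005728 = 5.395 m/s; Re = 2.368e+04; ε/D = 1.99e-05; Haaland → f = 0.02472; ΔP_B = f(L/D)(ρV²/2) = 4.216e+05 Pa.
ΔP_A/ΔP_B = 3.256e+05/4.216e+05 = 0.772.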